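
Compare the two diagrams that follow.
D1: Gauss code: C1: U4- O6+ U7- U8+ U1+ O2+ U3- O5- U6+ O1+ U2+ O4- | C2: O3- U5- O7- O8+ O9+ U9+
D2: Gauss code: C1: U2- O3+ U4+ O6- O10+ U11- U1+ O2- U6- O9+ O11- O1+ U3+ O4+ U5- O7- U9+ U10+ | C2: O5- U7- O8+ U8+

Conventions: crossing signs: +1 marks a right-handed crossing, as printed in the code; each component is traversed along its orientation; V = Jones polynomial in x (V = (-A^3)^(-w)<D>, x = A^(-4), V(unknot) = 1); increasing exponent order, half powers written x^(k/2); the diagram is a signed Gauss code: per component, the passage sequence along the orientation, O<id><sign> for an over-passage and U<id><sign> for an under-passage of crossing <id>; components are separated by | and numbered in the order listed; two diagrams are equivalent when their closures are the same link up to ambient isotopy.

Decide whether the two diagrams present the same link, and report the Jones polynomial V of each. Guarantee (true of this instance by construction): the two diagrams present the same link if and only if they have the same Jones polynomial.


equivalent: yes
D1 (bracket -A^-11 + A^-7 - A^-3 + 2A + A^9; 9 crossings at w = +1): V = -x^(-3/2) - 2x^(1/2) + x^(3/2) - x^(5/2) + x^(7/2)
V(D2) = -x^(-3/2) - 2x^(1/2) + x^(3/2) - x^(5/2) + x^(7/2)  [11 crossings, <D> = -A^-11 + A^-7 - A^-3 + 2A + A^9, w = +1]
observation: from 9 to 11 crossings by R-moves: one link, two diagrams


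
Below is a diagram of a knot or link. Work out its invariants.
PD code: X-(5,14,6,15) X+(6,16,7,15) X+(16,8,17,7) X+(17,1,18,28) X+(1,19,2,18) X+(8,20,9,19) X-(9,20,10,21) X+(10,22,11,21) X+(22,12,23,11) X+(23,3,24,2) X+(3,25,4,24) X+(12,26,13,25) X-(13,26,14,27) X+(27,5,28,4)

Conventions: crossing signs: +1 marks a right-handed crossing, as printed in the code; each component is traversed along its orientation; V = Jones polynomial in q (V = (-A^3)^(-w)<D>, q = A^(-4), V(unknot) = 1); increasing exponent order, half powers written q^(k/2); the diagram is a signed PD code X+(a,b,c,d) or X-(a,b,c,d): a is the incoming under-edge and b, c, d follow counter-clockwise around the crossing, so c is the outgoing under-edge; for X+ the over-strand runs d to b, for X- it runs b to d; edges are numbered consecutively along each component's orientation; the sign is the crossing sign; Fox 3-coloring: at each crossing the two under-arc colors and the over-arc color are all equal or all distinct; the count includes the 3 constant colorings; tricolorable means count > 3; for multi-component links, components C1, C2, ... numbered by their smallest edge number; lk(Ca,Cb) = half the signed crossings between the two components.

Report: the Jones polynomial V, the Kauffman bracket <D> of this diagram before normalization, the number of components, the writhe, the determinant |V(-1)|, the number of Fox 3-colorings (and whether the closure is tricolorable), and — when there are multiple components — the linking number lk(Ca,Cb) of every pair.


V(q) = q^3 + q^5 - q^8
bracket: -A^-8 + A^4 + A^12, w = +8
1 component, writhe +8, over 14 crossings
det 3, colorings 9 of 3^14 — tricolorable
observation: w = +8 (over 14 crossings) is diagram-only; (-A^3)^(-8) removes it from V


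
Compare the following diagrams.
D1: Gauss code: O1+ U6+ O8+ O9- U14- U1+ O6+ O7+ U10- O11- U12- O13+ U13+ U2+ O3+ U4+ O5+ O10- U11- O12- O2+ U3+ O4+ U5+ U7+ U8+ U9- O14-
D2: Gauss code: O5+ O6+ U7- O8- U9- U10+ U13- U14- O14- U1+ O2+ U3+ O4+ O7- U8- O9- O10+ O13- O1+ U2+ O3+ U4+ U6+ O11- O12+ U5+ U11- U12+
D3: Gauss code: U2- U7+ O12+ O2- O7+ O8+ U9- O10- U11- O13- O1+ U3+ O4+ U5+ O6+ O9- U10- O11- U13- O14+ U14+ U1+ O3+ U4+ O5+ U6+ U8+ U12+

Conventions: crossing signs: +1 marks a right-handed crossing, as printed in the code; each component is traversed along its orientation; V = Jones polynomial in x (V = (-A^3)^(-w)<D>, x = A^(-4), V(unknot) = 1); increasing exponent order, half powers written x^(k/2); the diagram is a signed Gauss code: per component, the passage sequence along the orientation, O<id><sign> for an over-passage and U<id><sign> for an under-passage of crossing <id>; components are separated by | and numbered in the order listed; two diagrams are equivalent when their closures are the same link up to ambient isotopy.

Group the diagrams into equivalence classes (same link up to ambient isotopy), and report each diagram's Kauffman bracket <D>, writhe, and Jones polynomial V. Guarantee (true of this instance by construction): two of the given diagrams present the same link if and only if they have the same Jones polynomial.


equivalence classes: {D1, D2, D3}
D1 (bracket A^12; 14 crossings at w = +4): V = 1
D2 (bracket A^6; 14 crossings at w = +2): V = 1
V(D3) = 1  (w +4, c 14, <D> = A^12)
observation: one V(x) for all 3 diagrams — one class (guaranteed)


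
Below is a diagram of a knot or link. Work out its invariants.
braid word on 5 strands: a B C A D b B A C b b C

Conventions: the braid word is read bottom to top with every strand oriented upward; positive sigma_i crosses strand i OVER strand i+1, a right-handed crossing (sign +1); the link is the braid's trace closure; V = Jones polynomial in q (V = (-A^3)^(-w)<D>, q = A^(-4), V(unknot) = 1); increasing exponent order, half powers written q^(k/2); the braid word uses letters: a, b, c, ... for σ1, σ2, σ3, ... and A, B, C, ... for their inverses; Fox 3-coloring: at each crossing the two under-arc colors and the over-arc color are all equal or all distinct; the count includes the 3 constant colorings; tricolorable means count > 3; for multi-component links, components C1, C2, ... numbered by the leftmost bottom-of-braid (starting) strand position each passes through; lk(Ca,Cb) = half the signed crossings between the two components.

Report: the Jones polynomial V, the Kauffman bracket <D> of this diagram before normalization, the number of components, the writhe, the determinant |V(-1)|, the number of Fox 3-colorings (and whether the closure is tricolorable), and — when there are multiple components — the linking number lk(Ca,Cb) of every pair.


Jones polynomial: V(q) = q^-5 - 2q^-4 + 2q^-3 - 2q^-2 + 2q^-1 - 1 + q
<D> = A^-16 - A^-12 + 2A^-8 - 2A^-4 + 2 - 2A^4 + A^8; writhe -4
components 1, writhe -4 (12 crossings)
3-colorings: 3 of 3^12, det 11 — not tricolorable
note: det 11 = |V(-1)|; not divisible by 3, so not tricolorable


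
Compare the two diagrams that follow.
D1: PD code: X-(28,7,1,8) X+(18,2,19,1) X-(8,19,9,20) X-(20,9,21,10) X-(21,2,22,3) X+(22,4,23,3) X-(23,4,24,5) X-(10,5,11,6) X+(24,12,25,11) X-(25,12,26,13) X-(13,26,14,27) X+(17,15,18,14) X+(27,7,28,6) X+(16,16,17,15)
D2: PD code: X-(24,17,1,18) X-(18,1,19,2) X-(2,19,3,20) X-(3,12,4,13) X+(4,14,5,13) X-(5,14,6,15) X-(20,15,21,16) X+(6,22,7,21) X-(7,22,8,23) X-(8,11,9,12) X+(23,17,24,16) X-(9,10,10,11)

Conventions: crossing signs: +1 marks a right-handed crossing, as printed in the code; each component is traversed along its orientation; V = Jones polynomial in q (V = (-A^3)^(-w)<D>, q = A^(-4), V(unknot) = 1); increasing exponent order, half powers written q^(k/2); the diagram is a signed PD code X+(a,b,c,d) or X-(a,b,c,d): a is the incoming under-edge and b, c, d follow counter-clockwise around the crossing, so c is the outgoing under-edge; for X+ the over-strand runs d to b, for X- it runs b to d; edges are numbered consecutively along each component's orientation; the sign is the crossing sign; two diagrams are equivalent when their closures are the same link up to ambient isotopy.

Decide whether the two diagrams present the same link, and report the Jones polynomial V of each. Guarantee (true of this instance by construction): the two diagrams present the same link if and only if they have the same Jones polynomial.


same link: yes
V(D1) = -q^-4 + q^-3 + q^-1  [14 crossings, <D> = A^-2 + A^6 - A^10, w = -2]
V(D2) = -q^-4 + q^-3 + q^-1  [12 crossings, <D> = A^-14 + A^-6 - A^-2, w = -6]
insight: Reidemeister moves carry D1 (14 crossings) to D2 (12)


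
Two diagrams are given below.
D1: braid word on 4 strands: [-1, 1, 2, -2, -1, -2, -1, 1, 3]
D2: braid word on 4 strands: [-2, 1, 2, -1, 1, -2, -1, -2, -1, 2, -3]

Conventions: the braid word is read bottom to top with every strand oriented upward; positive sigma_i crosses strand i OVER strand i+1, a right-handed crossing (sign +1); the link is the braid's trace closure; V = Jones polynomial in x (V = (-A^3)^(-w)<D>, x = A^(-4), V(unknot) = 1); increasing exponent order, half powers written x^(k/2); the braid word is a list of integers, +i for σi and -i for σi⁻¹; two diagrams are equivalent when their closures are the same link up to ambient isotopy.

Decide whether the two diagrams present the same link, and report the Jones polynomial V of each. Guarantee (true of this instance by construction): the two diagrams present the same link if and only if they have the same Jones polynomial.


equivalent: yes
V(D1) = 1  (w -1, c 9, <D> = -A^-3)
D2 (bracket -A^-9; 11 crossings at w = -3): V = 1
why: Markov moves rewrite D1 (9 crossings) into D2 (11)


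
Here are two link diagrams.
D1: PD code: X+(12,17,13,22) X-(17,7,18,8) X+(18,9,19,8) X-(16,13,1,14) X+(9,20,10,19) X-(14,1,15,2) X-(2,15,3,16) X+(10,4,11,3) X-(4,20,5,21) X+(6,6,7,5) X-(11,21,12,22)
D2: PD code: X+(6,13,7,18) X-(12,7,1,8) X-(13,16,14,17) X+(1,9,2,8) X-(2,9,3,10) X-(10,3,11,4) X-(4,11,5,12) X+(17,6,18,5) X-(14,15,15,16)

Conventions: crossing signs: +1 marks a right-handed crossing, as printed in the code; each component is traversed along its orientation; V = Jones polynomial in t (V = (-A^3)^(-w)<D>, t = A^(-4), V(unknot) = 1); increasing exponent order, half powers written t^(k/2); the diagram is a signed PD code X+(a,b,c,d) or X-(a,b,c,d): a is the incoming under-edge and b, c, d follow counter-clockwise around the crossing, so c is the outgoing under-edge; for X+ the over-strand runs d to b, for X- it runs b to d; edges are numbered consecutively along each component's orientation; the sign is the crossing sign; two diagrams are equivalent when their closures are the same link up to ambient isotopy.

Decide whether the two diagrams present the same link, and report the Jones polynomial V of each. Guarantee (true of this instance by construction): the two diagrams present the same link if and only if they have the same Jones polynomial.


equivalent: no
V(D1) = t^(-9/2) - t^(-5/2) - t^(-3/2) - t^(-1/2)  (w -1, c 11, <D> = A^-1 + A^3 + A^7 - A^15)
V(D2) = t^(-7/2) - t^(-5/2) + t^(-3/2) - 2t^(-1/2) - t^(3/2)  (w -3, c 9, <D> = A^-15 + 2A^-7 - A^-3 + A - A^5)
why: 2 classes among 2 diagrams; unequal V(t) rules out equality


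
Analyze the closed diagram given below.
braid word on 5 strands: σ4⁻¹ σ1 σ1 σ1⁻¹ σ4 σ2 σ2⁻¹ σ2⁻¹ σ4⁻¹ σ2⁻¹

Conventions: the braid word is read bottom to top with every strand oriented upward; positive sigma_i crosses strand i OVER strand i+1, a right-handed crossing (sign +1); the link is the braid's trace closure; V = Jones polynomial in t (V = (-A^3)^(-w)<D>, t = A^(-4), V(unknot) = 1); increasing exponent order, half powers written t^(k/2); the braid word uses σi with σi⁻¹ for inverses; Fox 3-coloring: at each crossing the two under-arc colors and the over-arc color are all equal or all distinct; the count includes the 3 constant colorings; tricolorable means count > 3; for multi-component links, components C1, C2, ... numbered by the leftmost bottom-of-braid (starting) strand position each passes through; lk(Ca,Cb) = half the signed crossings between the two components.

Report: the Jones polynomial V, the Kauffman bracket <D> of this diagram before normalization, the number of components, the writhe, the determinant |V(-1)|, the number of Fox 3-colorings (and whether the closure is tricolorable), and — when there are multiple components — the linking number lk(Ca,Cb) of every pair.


Jones polynomial: V(t) = t^-3 + t^-2 + t^-1 + 1
<D> = A^-6 + A^-2 + A^2 + A^6; writhe -2
components 3, writhe -2 (10 crossings)
linking number lk(C1,C2) = -1
lk(C1,C3): 0
lk(C2,C3) = 0
3-colorings: 9 of 3^10, det 0 — tricolorable
note: span 3 respects span(V) <= c + mu - 1 = 12 for this 3-component diagram


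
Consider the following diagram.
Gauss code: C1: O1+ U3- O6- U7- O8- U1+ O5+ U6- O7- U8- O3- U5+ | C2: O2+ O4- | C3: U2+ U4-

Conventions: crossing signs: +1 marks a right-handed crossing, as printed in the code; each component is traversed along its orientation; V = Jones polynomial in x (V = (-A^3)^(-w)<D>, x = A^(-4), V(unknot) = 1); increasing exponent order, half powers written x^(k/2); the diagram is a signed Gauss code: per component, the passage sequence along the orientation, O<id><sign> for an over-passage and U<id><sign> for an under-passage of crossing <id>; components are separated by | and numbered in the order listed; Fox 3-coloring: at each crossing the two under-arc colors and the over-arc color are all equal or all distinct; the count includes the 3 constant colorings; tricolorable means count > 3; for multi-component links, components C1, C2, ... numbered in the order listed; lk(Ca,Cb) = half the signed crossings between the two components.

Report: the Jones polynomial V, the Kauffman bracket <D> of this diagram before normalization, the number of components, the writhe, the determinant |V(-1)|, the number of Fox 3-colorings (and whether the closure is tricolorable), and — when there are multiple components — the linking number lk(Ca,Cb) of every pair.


V = x^-6 - x^-4 + x^-1 + 1 + x + x^2
<D> = A^-14 + A^-10 + A^-6 + A^-2 - A^10 + A^18 (w = -2)
3 components over 8 crossings, w = -2
lk(C1,C2): 0
lk(C1,C3) = 0
linking number lk(C2,C3) = 0
27 Fox colorings among 3^9, |V(-1)| = 0: tricolorable
why: span 8 respects span(V) <= c + mu - 1 = 10 for this 3-component diagram


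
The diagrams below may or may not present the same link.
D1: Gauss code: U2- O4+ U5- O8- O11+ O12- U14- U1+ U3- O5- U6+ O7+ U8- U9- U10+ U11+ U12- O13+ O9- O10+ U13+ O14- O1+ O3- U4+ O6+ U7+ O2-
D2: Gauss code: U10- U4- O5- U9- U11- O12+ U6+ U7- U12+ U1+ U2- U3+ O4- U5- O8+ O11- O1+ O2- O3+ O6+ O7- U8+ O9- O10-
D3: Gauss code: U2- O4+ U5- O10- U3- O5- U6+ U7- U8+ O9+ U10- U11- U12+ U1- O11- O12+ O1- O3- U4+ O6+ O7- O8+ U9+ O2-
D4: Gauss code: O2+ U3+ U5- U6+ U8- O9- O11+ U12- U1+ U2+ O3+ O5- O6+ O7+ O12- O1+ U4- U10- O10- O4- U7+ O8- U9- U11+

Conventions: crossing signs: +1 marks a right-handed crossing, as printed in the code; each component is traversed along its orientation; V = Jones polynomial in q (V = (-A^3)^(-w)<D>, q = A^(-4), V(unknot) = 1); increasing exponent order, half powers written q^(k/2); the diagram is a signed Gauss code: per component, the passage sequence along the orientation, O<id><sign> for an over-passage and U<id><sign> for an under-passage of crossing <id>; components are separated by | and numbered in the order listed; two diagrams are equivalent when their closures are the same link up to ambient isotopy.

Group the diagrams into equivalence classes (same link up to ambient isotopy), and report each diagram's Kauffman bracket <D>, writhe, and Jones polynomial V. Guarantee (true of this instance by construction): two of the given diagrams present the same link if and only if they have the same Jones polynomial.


grouping into links: {D1, D3} | {D2} | {D4}
V(D1) = -q^-3 + 2q^-2 - 2q^-1 + 3 - 2q + 2q^2 - q^3  (w 0, c 14, <D> = -A^-12 + 2A^-8 - 2A^-4 + 3 - 2A^4 + 2A^8 - A^12)
V(D2) = -q^-4 + q^-3 + q^-1  [12 crossings, <D> = A^-2 + A^6 - A^10, w = -2]
D3 (bracket -A^-18 + 2A^-14 - 2A^-10 + 3A^-6 - 2A^-2 + 2A^2 - A^6; 12 crossings at w = -2): V = -q^-3 + 2q^-2 - 2q^-1 + 3 - 2q + 2q^2 - q^3
V(D4) = 1  (w 0, c 12, <D> = 1)
why: V(q) takes 3 values over 4 diagrams, fixing the grouping


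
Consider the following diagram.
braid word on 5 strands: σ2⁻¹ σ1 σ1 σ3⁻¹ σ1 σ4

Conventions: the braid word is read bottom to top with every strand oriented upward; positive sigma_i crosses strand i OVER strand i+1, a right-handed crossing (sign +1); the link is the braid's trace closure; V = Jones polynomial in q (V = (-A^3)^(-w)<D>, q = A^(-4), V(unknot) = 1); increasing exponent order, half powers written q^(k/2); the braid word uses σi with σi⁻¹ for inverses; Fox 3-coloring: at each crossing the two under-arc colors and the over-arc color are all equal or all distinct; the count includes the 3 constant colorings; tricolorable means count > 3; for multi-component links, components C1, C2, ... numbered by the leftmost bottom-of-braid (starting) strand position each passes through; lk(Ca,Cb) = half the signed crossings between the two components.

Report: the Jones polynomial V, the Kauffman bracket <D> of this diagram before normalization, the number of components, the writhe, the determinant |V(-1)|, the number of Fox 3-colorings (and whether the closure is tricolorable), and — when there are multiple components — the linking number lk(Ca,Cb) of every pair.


Jones polynomial: V(q) = q + q^3 - q^4
<D> = -A^-10 + A^-6 + A^2; writhe +2
components 1, writhe +2 (6 crossings)
3-colorings: 9 of 3^6, det 3 — tricolorable
note: |V(-1)| = 3: so tricolorable, since 3 divides 3


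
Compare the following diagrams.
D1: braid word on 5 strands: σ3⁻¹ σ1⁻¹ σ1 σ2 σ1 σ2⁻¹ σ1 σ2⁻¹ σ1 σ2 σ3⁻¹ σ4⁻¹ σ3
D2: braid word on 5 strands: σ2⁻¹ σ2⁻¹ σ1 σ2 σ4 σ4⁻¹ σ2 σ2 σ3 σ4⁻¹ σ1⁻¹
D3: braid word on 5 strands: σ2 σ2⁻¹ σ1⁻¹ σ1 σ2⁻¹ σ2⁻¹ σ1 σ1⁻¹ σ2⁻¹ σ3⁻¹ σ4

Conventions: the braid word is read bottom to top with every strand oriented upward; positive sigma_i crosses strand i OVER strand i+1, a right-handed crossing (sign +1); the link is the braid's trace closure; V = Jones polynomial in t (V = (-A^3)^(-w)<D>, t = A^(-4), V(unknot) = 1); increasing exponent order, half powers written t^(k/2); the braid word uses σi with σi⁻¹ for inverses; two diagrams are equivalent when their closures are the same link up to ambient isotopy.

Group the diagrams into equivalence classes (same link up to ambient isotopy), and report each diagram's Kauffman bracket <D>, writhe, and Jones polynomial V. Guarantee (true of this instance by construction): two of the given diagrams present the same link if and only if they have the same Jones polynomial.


classes: {D1} | {D2} | {D3}
V(D1) = -2t^(1/2) + t^(3/2) - 2t^(5/2) + t^(7/2) - t^(9/2) + t^(11/2)  [13 crossings, <D> = -A^-19 + A^-15 - A^-11 + 2A^-7 - A^-3 + 2A, w = +1]
D2 (bracket -A^-11 + A^-7 - A^-3 + 2A + A^9; 11 crossings at w = +1): V = -t^(-3/2) - 2t^(1/2) + t^(3/2) - t^(5/2) + t^(7/2)
D3 (bracket A^-7 + A^-3 + A - A^9; 11 crossings at w = -3): V = t^(-9/2) - t^(-5/2) - t^(-3/2) - t^(-1/2)
note: comparing 3 Jones polynomials yields 3 groups


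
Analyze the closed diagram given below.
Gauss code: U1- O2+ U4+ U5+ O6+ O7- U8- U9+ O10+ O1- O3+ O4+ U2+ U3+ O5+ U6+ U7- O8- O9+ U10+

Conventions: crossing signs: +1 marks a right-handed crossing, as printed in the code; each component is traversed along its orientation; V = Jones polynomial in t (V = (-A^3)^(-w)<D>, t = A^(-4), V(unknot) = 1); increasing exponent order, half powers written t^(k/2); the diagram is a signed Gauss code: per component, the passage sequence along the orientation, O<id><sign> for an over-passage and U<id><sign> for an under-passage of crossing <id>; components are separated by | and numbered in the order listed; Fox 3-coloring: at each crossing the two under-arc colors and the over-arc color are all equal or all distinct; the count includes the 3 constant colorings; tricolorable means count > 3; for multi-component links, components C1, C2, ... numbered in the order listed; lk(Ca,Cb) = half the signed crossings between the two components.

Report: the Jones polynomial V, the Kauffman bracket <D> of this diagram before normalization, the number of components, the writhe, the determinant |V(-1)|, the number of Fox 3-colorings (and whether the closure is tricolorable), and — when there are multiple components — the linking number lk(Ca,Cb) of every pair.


V = t + t^3 - t^4
<D> = -A^-4 + 1 + A^8 (w = +4)
1 component over 10 crossings, w = +4
9 Fox colorings among 3^10, |V(-1)| = 3: tricolorable
why: the span of V is 3, forcing >= 3 crossings in any diagram


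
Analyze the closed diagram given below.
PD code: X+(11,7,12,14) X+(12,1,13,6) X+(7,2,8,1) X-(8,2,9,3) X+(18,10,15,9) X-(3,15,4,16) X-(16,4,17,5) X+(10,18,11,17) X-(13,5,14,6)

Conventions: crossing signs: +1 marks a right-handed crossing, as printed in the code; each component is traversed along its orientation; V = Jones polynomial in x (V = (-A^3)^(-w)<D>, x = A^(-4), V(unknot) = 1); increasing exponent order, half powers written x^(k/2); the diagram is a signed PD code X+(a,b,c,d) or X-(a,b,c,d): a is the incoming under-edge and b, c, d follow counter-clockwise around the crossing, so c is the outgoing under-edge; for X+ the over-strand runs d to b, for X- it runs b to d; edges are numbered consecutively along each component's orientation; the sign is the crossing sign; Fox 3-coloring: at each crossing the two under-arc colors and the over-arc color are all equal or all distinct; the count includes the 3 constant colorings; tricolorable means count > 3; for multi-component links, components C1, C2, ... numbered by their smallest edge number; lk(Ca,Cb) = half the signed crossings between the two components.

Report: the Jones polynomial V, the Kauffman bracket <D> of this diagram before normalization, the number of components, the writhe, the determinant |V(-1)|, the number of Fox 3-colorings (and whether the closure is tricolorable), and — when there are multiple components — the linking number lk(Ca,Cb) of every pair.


V(x) = x^-2 + 2 + x^2
bracket: -A^-5 - 2A^3 - A^11, w = +1
3 components, writhe +1, over 9 crossings
lk(C1,C2) = 0
linking number lk(C1,C3) = -1
lk(C2,C3): +1
det 4, colorings 3 of 3^9 — not tricolorable
observation: det 4 = |V(-1)|; not divisible by 3, so not tricolorable


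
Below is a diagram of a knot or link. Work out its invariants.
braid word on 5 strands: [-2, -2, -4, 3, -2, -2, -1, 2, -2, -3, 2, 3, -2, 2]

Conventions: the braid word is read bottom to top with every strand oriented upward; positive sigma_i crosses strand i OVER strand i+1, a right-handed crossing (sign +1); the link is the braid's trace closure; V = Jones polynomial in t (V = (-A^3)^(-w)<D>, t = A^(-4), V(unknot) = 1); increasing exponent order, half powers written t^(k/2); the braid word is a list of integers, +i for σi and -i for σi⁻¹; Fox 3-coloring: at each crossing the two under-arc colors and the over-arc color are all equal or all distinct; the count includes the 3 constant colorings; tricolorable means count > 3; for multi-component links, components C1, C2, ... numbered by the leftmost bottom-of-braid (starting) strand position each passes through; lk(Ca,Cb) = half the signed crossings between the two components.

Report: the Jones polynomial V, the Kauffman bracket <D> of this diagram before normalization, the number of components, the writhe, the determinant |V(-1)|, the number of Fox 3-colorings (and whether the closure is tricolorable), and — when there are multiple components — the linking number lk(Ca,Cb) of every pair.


V(t) = t^-5 - 2t^-4 + 2t^-3 - 2t^-2 + 2t^-1 - 1 + t
bracket: A^-16 - A^-12 + 2A^-8 - 2A^-4 + 2 - 2A^4 + A^8, w = -4
1 component, writhe -4, over 14 crossings
det 11, colorings 3 of 3^14 — not tricolorable
observation: free reduction leaves σ2⁻¹ σ2⁻¹ σ4⁻¹ σ3 σ2⁻¹ σ2⁻¹ σ1⁻¹ σ3⁻¹ σ2 σ3 of the original 14 letters


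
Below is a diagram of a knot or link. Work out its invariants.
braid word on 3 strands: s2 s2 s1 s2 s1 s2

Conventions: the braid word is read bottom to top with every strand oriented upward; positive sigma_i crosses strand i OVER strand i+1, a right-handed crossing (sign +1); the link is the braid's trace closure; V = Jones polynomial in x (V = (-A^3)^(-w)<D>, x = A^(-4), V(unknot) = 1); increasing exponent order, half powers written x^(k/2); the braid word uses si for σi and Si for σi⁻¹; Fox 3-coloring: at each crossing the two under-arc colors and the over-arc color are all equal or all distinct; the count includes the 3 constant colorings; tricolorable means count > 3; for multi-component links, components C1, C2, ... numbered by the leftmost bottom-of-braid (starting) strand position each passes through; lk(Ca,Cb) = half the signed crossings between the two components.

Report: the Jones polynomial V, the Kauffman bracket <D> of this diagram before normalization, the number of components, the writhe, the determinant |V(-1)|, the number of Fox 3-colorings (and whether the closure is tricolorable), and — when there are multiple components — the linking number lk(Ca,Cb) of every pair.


Jones polynomial: V(x) = x^2 + x^4 - x^5 + x^6 - x^7
<D> = -A^-10 + A^-6 - A^-2 + A^2 + A^10; writhe +6
components 1, writhe +6 (6 crossings)
3-colorings: 3 of 3^6, det 5 — not tricolorable
note: the span of V is 5, forcing >= 5 crossings in any diagram


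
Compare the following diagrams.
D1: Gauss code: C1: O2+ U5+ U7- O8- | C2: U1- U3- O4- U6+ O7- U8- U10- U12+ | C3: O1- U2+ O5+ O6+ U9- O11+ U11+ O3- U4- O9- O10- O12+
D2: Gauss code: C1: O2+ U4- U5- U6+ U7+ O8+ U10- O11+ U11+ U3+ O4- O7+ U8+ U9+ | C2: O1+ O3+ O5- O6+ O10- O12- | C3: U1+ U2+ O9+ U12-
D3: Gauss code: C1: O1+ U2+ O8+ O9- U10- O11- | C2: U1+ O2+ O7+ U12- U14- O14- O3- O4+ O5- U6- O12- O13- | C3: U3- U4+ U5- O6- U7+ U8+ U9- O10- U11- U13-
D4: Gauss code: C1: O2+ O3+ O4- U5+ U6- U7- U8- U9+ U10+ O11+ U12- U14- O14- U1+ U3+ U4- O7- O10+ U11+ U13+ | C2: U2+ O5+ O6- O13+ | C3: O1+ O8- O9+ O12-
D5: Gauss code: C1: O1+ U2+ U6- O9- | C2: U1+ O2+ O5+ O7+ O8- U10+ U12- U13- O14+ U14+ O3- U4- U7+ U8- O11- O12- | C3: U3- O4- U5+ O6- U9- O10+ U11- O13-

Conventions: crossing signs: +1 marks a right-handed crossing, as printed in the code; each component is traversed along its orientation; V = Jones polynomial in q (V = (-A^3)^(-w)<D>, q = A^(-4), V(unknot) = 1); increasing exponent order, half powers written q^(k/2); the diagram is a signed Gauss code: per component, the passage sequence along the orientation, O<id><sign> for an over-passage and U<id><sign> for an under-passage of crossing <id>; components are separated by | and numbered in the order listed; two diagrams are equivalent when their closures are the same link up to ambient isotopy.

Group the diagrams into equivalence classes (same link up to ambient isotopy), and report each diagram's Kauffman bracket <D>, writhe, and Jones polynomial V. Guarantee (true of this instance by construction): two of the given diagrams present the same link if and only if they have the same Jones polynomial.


grouping into links: {D1, D3, D5} | {D2, D4}
V(D1) = q^-5 - 2q^-4 + 3q^-3 - q^-2 + 3q^-1 - 1 + q  (w -2, c 12, <D> = A^-10 - A^-6 + 3A^-2 - A^2 + 3A^6 - 2A^10 + A^14)
D2 (bracket 1 + A^4 + A^8 + A^12; 12 crossings at w = +4): V = 1 + q + q^2 + q^3
V(D3) = q^-5 - 2q^-4 + 3q^-3 - q^-2 + 3q^-1 - 1 + q  (w -4, c 14, <D> = A^-16 - A^-12 + 3A^-8 - A^-4 + 3 - 2A^4 + A^8)
D4 (bracket A^-6 + A^-2 + A^2 + A^6; 14 crossings at w = +2): V = 1 + q + q^2 + q^3
V(D5) = q^-5 - 2q^-4 + 3q^-3 - q^-2 + 3q^-1 - 1 + q  (w -2, c 14, <D> = A^-10 - A^-6 + 3A^-2 - A^2 + 3A^6 - 2A^10 + A^14)
why: 2 values of V(q) split the 5 diagrams


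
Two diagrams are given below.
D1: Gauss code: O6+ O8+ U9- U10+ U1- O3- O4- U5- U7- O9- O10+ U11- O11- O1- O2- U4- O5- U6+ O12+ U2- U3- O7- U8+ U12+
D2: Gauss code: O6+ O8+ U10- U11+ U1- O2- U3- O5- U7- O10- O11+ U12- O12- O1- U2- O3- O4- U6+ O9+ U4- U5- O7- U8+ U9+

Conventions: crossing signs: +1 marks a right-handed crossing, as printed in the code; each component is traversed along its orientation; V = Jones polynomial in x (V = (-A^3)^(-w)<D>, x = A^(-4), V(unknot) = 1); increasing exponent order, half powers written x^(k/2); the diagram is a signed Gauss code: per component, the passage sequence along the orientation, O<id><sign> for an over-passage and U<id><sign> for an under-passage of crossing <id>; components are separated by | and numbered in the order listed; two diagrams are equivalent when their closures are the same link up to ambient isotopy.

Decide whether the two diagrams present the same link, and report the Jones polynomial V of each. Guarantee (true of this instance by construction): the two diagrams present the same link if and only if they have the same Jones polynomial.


same link: yes
V(D1) = -x^-6 + x^-5 - x^-4 + 2x^-3 - x^-2 + x^-1  [12 crossings, <D> = A^-8 - A^-4 + 2 - A^4 + A^8 - A^12, w = -4]
V(D2) = -x^-6 + x^-5 - x^-4 + 2x^-3 - x^-2 + x^-1  [12 crossings, <D> = A^-8 - A^-4 + 2 - A^4 + A^8 - A^12, w = -4]
insight: one V(x) for all 2 diagrams — one class (guaranteed)


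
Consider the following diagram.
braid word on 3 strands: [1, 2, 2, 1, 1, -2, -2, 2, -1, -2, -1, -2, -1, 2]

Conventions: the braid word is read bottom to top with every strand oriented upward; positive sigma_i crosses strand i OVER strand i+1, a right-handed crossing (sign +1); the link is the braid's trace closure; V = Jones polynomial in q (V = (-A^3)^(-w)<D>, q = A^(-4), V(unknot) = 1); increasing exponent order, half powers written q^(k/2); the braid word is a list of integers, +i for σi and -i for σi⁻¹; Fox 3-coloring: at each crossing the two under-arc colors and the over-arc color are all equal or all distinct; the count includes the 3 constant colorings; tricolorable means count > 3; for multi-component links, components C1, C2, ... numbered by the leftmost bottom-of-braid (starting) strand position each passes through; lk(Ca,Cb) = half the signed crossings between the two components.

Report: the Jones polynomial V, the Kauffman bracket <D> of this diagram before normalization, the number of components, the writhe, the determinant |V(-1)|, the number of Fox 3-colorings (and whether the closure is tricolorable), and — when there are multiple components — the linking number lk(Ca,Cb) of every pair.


Jones polynomial: V(q) = 1
<D> = 1; writhe 0
components 1, writhe 0 (14 crossings)
3-colorings: 3 of 3^14, det 1 — not tricolorable
note: the word shrinks to σ1 σ2 σ2 σ1 σ1 σ2⁻¹ σ1⁻¹ σ2⁻¹ σ1⁻¹ σ2⁻¹ σ1⁻¹ σ2 after cancelling


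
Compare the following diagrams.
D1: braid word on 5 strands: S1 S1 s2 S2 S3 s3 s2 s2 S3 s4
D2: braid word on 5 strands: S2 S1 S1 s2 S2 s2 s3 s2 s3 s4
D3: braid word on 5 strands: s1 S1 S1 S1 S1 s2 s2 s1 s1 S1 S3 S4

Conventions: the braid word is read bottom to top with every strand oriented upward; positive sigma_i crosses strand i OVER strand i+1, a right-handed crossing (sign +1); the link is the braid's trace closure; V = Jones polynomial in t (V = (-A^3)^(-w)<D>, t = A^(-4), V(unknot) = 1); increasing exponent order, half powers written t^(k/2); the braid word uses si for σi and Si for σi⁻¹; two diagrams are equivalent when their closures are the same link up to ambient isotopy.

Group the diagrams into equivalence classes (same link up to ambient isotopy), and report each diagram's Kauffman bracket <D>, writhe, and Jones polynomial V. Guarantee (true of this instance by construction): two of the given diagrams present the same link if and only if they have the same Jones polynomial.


equivalence classes: {D1, D2, D3}
D1 (bracket A^-8 + 2 + A^8; 10 crossings at w = 0): V = t^-2 + 2 + t^2
V(D2) = t^-2 + 2 + t^2  (w +2, c 10, <D> = A^-2 + 2A^6 + A^14)
D3 (bracket A^-14 + 2A^-6 + A^2; 12 crossings at w = -2): V = t^-2 + 2 + t^2
key observation: one V(t) for all 3 diagrams — one class (guaranteed)


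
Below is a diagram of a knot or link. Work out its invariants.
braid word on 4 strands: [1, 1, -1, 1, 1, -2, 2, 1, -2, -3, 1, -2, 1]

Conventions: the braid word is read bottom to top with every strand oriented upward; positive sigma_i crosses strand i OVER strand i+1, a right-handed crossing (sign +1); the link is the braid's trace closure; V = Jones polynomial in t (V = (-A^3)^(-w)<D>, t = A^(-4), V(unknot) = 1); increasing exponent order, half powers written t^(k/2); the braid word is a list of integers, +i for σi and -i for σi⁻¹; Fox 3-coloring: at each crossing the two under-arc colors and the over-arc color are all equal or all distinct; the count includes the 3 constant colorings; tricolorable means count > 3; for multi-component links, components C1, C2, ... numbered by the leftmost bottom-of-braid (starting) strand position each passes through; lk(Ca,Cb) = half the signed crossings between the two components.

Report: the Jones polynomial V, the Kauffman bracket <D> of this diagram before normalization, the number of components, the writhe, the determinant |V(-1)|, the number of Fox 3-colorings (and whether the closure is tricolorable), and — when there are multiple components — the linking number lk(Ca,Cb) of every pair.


V = 1 - t + 2t^2 - 2t^3 + 3t^4 - 3t^5 + 2t^6 - 2t^7 + t^8
<D> = -A^-23 + 2A^-19 - 2A^-15 + 3A^-11 - 3A^-7 + 2A^-3 - 2A + A^5 - A^9 (w = +3)
1 component over 13 crossings, w = +3
3 Fox colorings among 3^13, |V(-1)| = 17: not tricolorable
why: w = +3 shifts under R1 moves; the (-A^3)^(-3) factor cancels that in V


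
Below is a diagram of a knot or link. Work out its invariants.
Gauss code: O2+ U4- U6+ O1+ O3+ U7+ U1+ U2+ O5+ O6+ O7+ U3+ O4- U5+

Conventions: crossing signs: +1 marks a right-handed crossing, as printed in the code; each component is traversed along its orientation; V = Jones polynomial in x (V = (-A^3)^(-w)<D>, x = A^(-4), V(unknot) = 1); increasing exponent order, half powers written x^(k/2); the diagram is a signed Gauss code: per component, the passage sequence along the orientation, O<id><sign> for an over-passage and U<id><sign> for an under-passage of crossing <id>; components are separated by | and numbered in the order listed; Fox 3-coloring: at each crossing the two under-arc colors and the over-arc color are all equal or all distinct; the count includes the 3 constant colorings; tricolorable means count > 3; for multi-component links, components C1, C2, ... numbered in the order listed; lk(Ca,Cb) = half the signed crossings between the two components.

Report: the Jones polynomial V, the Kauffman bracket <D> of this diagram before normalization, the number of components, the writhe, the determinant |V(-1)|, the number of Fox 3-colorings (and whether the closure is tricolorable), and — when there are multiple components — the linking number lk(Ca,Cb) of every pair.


V(x) = x - x^2 + 2x^3 - x^4 + x^5 - x^6
bracket: A^-9 - A^-5 + A^-1 - 2A^3 + A^7 - A^11, w = +5
1 component, writhe +5, over 7 crossings
det 7, colorings 3 of 3^7 — not tricolorable
observation: w = +5 (over 7 crossings) is diagram-only; (-A^3)^(-5) removes it from V


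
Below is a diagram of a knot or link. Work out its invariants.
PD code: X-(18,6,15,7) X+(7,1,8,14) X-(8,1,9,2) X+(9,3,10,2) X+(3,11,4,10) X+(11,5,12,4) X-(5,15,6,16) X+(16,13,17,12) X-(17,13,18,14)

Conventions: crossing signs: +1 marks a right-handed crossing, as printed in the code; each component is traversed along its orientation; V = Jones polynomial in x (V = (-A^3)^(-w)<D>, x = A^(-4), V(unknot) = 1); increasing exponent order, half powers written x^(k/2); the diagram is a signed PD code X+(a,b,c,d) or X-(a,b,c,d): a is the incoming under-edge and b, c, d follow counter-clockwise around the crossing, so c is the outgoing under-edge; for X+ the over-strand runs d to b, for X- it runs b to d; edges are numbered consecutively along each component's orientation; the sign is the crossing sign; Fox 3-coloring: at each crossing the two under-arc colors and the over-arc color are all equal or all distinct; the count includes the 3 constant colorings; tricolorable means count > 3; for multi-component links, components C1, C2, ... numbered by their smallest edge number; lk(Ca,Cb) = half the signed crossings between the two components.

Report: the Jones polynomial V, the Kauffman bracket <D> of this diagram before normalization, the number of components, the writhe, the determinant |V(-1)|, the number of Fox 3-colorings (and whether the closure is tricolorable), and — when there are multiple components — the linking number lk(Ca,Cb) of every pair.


Jones polynomial: V(x) = -x^(-3/2) - 2x^(1/2) + x^(3/2) - x^(5/2) + x^(7/2)
<D> = -A^-11 + A^-7 - A^-3 + 2A + A^9; writhe +1
components 2, writhe +1 (9 crossings)
linking number lk(C1,C2) = -1
3-colorings: 9 of 3^9, det 6 — tricolorable
note: summing lk over 1 pair gives -1


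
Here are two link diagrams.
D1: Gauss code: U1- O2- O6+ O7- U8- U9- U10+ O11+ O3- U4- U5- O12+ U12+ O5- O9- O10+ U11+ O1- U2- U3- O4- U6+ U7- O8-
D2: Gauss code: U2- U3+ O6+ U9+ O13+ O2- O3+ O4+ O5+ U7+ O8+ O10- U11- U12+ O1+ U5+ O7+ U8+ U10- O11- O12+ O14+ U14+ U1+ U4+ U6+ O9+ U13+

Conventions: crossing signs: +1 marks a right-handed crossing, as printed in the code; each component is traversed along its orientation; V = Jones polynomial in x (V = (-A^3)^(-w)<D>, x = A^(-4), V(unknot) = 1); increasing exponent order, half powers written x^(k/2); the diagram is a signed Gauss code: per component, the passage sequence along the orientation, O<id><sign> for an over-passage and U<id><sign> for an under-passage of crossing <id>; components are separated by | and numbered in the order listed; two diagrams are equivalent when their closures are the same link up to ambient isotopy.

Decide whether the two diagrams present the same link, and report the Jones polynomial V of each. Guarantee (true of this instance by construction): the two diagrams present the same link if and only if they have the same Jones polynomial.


same link: no
V(D1) = -x^-6 + x^-5 - x^-4 + 2x^-3 - x^-2 + x^-1  [12 crossings, <D> = A^-8 - A^-4 + 2 - A^4 + A^8 - A^12, w = -4]
V(D2) = x^2 + 2x^4 - 2x^5 + x^6 - 2x^7 + x^8  [14 crossings, <D> = A^-8 - 2A^-4 + 1 - 2A^4 + 2A^8 + A^16, w = +8]
insight: 2 values of V(x) split the 2 diagrams


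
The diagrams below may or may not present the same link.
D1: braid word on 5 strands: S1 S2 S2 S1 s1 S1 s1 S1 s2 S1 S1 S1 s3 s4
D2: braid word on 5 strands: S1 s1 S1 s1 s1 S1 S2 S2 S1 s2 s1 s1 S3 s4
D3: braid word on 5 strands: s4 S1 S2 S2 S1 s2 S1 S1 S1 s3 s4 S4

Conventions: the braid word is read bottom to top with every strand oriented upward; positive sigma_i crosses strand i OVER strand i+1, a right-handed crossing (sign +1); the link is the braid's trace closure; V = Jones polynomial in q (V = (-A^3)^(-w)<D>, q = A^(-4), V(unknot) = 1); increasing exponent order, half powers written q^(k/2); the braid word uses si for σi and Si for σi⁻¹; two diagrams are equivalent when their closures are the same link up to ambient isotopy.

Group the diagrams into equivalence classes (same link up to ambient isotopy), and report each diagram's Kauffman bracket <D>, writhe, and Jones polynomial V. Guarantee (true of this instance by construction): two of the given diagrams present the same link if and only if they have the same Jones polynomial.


grouping into links: {D1, D3} | {D2}
V(D1) = -q^-9 + q^-8 - 2q^-7 + 3q^-6 - 2q^-5 + 2q^-4 - q^-3 + q^-2  (w -4, c 14, <D> = A^-4 - 1 + 2A^4 - 2A^8 + 3A^12 - 2A^16 + A^20 - A^24)
V(D2) = q^-2 - q^-1 + 1 - q + q^2  (w 0, c 14, <D> = A^-8 - A^-4 + 1 - A^4 + A^8)
D3 (bracket A^-4 - 1 + 2A^4 - 2A^8 + 3A^12 - 2A^16 + A^20 - A^24; 12 crossings at w = -4): V = -q^-9 + q^-8 - 2q^-7 + 3q^-6 - 2q^-5 + 2q^-4 - q^-3 + q^-2
why: comparing 3 Jones polynomials yields 2 groups


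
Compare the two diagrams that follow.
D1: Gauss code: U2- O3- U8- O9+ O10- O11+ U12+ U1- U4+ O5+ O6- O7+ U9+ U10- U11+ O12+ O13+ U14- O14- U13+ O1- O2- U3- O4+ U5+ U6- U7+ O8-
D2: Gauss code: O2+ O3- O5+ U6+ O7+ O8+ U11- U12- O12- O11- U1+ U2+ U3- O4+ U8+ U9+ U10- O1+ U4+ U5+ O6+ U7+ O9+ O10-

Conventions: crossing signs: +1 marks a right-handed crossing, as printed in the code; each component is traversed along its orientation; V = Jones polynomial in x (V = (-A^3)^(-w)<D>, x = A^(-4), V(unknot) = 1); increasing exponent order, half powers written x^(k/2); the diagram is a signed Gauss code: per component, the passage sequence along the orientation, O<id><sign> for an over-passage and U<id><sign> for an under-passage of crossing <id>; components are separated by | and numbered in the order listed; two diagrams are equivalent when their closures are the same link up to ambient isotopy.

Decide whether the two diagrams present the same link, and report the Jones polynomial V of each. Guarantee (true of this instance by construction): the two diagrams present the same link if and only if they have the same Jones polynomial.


equivalent: no
D1 (bracket -A^-12 + 2A^-8 - 2A^-4 + 3 - 2A^4 + 2A^8 - A^12; 14 crossings at w = 0): V = -x^-3 + 2x^-2 - 2x^-1 + 3 - 2x + 2x^2 - x^3
D2 (bracket A^-20 - 2A^-16 + A^-12 - 2A^-8 + 2A^-4 + A^4; 12 crossings at w = +4): V = x^2 + 2x^4 - 2x^5 + x^6 - 2x^7 + x^8
key observation: 2 classes among 2 diagrams; unequal V(x) rules out equality
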